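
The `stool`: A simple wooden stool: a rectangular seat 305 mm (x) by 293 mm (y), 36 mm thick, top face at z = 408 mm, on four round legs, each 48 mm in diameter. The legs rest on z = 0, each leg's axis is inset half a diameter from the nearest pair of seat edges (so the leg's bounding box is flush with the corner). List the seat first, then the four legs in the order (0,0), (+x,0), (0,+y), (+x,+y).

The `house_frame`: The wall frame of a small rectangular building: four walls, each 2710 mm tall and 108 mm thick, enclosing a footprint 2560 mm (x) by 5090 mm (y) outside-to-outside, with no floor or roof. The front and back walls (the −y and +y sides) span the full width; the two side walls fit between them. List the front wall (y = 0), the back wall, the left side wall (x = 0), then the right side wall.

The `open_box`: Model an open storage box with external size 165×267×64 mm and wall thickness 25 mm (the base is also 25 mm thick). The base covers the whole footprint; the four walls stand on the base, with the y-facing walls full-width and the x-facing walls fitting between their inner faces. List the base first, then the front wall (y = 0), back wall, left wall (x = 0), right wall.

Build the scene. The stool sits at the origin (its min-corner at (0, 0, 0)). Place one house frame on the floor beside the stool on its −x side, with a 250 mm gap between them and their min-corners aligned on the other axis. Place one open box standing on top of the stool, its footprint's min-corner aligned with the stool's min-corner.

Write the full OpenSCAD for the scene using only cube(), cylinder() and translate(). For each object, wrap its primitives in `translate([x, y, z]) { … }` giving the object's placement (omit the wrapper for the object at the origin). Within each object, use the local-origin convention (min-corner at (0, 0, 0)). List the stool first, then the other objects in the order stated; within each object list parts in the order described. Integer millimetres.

translate([0, 0, 372]) cube([305, 293, 36]);
translate([24, 24, 0]) cylinder(h = 372, r = 24);
translate([281, 24, 0]) cylinder(h = 372, r = 24);
translate([24, 269, 0]) cylinder(h = 372, r = 24);
translate([281, 269, 0]) cylinder(h = 372, r = 24);
translate([-2810, 0, 0]) {
  cube([2560, 108, 2710]);
  translate([0, 4982, 0]) cube([2560, 108, 2710]);
  translate([0, 108, 0]) cube([108, 4874, 2710]);
  translate([2452, 108, 0]) cube([108, 4874, 2710]);
}
translate([0, 0, 408]) {
  cube([165, 267, 25]);
  translate([0, 0, 25]) cube([165, 25, 39]);
  translate([0, 242, 25]) cube([165, 25, 39]);
  translate([0, 25, 25]) cube([25, 217, 39]);
  translate([140, 25, 25]) cube([25, 217, 39]);
}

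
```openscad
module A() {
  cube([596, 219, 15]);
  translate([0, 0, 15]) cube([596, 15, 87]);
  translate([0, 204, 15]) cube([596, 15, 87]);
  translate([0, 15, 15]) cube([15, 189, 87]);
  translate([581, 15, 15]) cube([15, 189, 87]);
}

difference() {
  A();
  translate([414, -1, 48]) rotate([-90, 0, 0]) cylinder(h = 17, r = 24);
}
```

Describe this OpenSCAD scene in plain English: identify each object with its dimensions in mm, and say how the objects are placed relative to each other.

A is an open-topped rectangular box: outside dimensions 596×219×102 mm, with a uniform wall and base thickness of 15 mm. The base is a full 596×219 slab on the floor; four walls sit on top of the base. The front and back walls (the −y and +y sides) span the full width; the two side walls fit between them.

The open box has a circular hole of radius 24 mm through its front wall, centred at (x = 414, z = 48).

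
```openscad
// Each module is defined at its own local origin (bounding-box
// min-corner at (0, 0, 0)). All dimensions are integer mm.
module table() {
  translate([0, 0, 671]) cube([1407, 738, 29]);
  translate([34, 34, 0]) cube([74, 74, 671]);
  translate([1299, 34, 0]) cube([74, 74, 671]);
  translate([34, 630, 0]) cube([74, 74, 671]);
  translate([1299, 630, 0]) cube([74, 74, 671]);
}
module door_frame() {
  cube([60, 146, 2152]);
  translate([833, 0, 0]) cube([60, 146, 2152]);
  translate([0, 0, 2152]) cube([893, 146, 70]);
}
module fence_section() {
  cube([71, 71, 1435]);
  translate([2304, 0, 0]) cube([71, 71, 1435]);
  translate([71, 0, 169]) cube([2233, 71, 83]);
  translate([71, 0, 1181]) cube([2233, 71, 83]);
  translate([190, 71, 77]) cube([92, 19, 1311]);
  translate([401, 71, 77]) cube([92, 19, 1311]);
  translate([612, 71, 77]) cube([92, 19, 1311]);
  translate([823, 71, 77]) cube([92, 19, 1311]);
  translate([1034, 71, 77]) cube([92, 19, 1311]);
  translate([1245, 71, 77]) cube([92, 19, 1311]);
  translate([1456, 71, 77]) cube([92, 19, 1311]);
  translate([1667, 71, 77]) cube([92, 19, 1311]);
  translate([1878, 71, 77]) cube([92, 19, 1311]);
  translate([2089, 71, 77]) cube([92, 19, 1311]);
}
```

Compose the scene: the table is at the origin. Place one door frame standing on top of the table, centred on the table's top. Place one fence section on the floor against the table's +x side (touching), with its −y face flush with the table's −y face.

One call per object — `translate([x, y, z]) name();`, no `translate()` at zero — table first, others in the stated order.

table();
translate([257, 296, 700]) door_frame();
translate([1407, 0, 0]) fence_section();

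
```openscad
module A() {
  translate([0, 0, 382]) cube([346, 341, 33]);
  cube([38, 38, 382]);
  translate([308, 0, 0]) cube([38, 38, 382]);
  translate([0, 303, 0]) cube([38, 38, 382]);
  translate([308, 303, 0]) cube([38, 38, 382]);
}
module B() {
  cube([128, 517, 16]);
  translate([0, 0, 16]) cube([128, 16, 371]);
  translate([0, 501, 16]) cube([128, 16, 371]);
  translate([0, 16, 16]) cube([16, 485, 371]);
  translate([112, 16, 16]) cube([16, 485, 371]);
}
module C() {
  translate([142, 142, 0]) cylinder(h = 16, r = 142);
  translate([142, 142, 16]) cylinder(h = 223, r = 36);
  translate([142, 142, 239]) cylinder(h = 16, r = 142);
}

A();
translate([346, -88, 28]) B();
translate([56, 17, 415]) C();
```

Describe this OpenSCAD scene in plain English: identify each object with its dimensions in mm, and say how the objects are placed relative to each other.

A is a simple wooden stool: a rectangular seat 346 mm (x) by 341 mm (y), 33 mm thick, top face at z = 415 mm, on four square legs, each 38×38 mm in cross-section. The legs rest on z = 0, each flush with a corner of the seat.

B is an open-topped rectangular box: outside dimensions 128×517×387 mm, with a uniform wall and base thickness of 16 mm. The base is a full 128×517 slab on the floor; four walls sit on top of the base. The front and back walls (the −y and +y sides) span the full width; the two side walls fit between them.

C is a spool: two coaxial disc flanges of radius 142 mm and thickness 16 mm, joined by a core cylinder of radius 36 mm and height 223 mm. The lower flange rests on z = 0 and the three cylinders share a vertical axis.

The open box is beside the stool with their tops flush at z = 415. The spool is on top of the stool.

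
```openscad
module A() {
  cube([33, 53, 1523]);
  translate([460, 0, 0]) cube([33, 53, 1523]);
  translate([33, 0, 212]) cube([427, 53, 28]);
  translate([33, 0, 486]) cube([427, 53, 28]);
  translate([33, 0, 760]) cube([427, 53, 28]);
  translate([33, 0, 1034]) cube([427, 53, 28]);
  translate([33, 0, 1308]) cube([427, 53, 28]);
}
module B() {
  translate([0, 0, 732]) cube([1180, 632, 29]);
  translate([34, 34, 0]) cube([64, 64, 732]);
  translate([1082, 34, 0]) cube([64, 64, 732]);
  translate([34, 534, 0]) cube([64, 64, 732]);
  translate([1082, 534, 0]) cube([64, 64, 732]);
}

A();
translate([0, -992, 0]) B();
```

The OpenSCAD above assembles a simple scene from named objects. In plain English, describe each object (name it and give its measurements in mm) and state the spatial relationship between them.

A is a straight ladder. Two 33×53 mm vertical rails, 1523 mm tall, stand 493 mm apart (outside-to-outside) with their front faces coplanar on the −y side. 5 rungs, each 53 mm deep and 28 mm tall, span between the inner faces of the rails, front faces flush with the rails. The lowest rung's underside is at z = 212 mm and rungs are spaced 274 mm apart (underside to underside).

B is a table with a 1180×632 mm rectangular top, 29 mm thick, top surface at z = 761 mm, supported by four 64×64 mm square legs, each inset 34 mm from the nearest pair of top edges, running from the floor.

The table is on the floor beside the ladder on its −y side.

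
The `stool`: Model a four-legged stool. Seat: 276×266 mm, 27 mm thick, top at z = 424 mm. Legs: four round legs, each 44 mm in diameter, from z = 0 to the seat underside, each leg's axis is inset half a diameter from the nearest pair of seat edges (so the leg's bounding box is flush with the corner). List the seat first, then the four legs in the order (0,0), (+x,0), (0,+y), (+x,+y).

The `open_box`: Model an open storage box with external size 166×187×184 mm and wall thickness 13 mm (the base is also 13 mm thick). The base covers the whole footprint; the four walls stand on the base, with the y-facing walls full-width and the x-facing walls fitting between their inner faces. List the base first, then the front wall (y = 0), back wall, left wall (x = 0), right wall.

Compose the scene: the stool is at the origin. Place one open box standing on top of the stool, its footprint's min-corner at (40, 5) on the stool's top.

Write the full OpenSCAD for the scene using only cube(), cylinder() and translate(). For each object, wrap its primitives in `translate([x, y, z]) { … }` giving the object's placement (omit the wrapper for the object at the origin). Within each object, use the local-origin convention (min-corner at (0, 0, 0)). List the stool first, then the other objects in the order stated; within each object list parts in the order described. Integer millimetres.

translate([0, 0, 397]) cube([276, 266, 27]);
translate([22, 22, 0]) cylinder(h = 397, r = 22);
translate([254, 22, 0]) cylinder(h = 397, r = 22);
translate([22, 244, 0]) cylinder(h = 397, r = 22);
translate([254, 244, 0]) cylinder(h = 397, r = 22);
translate([40, 5, 424]) {
  cube([166, 187, 13]);
  translate([0, 0, 13]) cube([166, 13, 171]);
  translate([0, 174, 13]) cube([166, 13, 171]);
  translate([0, 13, 13]) cube([13, 161, 171]);
  translate([153, 13, 13]) cube([13, 161, 171]);
}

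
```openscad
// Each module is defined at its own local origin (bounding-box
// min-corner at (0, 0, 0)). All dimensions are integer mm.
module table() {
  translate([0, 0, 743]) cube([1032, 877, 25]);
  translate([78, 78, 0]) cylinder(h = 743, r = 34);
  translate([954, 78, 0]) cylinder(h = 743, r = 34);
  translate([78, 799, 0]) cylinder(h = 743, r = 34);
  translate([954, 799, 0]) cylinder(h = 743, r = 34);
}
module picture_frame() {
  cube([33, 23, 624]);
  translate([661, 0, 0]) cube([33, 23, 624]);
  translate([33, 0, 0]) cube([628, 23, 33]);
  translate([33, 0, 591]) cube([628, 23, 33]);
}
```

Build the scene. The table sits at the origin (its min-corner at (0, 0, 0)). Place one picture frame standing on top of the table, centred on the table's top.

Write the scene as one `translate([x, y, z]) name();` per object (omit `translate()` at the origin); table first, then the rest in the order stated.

table();
translate([169, 427, 768]) picture_frame();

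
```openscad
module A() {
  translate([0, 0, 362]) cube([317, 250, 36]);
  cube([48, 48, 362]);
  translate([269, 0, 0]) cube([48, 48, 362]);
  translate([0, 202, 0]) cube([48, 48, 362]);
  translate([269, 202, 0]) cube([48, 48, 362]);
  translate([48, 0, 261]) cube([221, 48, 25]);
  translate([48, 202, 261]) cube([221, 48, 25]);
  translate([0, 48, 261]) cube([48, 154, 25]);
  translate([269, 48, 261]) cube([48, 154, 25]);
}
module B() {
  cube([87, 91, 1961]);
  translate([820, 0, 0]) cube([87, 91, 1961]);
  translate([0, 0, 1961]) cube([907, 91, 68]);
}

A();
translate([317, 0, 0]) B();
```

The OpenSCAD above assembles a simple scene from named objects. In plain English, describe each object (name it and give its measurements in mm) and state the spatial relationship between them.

A is a four-legged stool. The seat is 317×250 mm, 36 mm thick, top at z = 398 mm. It stands on four square legs, each 48×48 mm in cross-section, from z = 0 to the seat underside, each flush with a corner of the seat. Four stretchers, 48 mm wide and 25 mm tall, connect adjacent legs with their undersides at z = 261 mm, each running between the inner faces of the legs it joins and aligned with the legs' outer faces on the other axis.

B is a rectangular door frame: two vertical jambs of 87×91 mm section, 1961 mm tall, with a clear opening 733 mm wide between their inner faces. A header 68 mm tall and 91 mm deep lies on top of the jambs and spans the full outside width.

The door frame is against the stool's +x side, with their −y faces flush.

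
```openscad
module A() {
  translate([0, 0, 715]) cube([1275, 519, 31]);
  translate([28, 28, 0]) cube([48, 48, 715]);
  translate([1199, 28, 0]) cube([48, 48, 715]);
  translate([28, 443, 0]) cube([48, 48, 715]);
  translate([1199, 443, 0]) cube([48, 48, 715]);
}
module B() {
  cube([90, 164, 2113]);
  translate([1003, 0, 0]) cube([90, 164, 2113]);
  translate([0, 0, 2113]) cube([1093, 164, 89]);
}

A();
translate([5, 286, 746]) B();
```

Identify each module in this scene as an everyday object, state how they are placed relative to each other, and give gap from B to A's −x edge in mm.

A is a table. B is a door frame. The door frame is on top of the table. The gap from the door frame to the table's −x edge is 5 mm.

The door frame's min-x is at 5; the table's min-x is 0; gap = 5 mm.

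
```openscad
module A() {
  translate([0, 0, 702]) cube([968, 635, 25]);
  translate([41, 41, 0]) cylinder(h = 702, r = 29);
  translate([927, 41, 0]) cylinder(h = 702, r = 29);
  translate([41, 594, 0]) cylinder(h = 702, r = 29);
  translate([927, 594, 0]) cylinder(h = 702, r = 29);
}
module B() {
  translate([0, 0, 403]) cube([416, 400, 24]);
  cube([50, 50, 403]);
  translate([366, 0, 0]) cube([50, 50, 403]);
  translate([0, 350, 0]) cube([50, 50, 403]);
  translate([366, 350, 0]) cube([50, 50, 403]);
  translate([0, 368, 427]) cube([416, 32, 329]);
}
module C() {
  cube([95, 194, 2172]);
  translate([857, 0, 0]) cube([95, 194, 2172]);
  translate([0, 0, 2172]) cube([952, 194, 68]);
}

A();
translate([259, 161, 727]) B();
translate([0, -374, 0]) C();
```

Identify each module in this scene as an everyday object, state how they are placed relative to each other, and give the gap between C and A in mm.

The door frame's nearest face is 180 mm from the table's −y face.

A is a table. B is a chair. C is a door frame. The chair is on top of the table. The door frame is on the floor beside the table on its −y side. The gap between the door frame and the table is 180 mm.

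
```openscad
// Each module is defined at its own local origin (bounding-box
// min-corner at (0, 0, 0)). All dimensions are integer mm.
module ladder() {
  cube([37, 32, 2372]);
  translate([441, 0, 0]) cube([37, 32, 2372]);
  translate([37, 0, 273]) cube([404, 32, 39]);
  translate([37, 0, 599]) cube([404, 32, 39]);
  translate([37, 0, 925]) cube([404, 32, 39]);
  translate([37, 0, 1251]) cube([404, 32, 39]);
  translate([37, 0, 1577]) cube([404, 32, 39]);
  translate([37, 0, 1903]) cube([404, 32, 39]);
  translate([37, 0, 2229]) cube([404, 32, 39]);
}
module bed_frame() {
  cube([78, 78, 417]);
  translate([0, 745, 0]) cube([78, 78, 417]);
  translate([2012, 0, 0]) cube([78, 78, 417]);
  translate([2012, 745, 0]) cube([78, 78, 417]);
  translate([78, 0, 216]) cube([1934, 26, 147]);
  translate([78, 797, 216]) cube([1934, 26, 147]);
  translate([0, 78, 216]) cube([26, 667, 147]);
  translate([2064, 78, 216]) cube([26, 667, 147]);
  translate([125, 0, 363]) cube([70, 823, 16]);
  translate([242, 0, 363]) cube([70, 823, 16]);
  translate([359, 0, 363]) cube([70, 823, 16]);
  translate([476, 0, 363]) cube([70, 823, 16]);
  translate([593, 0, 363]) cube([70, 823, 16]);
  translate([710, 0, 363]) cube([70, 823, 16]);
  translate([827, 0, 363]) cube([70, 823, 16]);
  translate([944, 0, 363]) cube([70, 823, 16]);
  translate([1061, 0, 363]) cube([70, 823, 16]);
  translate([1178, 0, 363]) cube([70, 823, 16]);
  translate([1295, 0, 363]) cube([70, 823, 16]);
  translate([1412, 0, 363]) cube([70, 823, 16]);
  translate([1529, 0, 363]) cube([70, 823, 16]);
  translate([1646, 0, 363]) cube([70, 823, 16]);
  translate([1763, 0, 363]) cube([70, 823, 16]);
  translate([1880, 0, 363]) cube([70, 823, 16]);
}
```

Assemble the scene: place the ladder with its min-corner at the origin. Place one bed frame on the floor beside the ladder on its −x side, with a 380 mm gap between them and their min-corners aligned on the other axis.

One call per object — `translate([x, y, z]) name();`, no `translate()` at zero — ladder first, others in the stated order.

ladder();
translate([-2470, 0, 0]) bed_frame();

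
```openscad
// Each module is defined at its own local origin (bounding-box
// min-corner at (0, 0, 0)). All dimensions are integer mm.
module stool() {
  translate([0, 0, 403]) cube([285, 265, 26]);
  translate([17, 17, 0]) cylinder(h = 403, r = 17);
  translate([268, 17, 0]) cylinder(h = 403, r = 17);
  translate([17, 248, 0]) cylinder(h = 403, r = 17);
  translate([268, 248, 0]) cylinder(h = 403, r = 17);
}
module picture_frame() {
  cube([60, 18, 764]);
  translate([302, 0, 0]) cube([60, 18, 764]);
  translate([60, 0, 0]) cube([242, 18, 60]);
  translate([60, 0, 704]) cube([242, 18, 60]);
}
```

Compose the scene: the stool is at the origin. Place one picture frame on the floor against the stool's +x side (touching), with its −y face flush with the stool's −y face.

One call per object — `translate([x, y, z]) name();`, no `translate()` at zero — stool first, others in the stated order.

stool();
translate([285, 0, 0]) picture_frame();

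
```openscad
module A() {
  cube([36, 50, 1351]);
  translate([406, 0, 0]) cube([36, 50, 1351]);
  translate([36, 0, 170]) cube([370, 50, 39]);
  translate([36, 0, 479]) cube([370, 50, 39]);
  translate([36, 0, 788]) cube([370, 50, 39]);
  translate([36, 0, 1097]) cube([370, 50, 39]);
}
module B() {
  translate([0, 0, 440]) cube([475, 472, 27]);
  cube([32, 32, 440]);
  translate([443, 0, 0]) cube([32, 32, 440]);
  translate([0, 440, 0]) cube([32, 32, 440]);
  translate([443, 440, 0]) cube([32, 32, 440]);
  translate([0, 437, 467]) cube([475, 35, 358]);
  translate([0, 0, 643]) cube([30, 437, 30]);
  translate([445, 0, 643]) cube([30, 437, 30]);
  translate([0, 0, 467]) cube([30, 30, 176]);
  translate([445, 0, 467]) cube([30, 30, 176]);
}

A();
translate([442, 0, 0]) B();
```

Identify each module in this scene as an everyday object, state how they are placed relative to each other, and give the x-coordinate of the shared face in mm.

The ladder's +x face and the chair's −x face are both at x = 442 mm.

A is a ladder. B is a chair. The chair is against the ladder's +x side, with their −y faces flush. The x-coordinate of the shared face is 442 mm.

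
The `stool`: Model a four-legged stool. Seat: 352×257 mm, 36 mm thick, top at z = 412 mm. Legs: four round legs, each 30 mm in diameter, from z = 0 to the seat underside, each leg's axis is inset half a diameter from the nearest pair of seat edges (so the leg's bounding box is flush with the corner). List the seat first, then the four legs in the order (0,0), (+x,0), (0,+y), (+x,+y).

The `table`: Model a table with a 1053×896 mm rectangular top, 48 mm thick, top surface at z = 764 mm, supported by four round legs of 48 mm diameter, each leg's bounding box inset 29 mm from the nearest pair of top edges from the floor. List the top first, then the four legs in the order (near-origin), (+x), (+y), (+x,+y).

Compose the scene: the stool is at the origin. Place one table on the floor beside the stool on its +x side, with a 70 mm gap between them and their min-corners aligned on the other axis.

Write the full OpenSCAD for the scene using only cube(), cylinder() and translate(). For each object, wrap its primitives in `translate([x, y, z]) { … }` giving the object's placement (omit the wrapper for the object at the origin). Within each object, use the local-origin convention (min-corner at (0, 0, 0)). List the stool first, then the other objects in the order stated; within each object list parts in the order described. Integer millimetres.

translate([0, 0, 376]) cube([352, 257, 36]);
translate([15, 15, 0]) cylinder(h = 376, r = 15);
translate([337, 15, 0]) cylinder(h = 376, r = 15);
translate([15, 242, 0]) cylinder(h = 376, r = 15);
translate([337, 242, 0]) cylinder(h = 376, r = 15);
translate([422, 0, 0]) {
  translate([0, 0, 716]) cube([1053, 896, 48]);
  translate([53, 53, 0]) cylinder(h = 716, r = 24);
  translate([1000, 53, 0]) cylinder(h = 716, r = 24);
  translate([53, 843, 0]) cylinder(h = 716, r = 24);
  translate([1000, 843, 0]) cylinder(h = 716, r = 24);
}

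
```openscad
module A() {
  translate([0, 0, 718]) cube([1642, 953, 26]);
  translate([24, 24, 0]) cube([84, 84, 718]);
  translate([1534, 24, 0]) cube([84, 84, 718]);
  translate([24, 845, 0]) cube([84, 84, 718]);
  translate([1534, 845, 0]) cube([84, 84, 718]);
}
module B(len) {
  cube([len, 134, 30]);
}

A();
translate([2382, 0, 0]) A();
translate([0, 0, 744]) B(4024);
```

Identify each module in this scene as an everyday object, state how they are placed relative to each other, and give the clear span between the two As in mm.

A is a table. B is a beam. A beam spans the tops of two tables. The clear span between the two tables is 740 mm.

Second table starts at x = 2382; first ends at x = 1642; clear span = 2382 − 1642 = 740 mm.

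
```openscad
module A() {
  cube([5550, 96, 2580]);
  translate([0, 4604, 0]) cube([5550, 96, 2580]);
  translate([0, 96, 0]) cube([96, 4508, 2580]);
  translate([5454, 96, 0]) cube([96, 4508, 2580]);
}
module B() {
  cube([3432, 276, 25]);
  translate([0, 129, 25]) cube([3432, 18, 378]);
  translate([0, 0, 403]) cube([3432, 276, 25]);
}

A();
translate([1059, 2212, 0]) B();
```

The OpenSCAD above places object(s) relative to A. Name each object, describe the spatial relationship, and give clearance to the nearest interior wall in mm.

Clearances: x = 963, y = 2116; minimum 963 mm.

A is a house frame. B is an I-beam. The I-beam sits inside the house frame, centred. The clearance to the nearest interior wall is 963 mm.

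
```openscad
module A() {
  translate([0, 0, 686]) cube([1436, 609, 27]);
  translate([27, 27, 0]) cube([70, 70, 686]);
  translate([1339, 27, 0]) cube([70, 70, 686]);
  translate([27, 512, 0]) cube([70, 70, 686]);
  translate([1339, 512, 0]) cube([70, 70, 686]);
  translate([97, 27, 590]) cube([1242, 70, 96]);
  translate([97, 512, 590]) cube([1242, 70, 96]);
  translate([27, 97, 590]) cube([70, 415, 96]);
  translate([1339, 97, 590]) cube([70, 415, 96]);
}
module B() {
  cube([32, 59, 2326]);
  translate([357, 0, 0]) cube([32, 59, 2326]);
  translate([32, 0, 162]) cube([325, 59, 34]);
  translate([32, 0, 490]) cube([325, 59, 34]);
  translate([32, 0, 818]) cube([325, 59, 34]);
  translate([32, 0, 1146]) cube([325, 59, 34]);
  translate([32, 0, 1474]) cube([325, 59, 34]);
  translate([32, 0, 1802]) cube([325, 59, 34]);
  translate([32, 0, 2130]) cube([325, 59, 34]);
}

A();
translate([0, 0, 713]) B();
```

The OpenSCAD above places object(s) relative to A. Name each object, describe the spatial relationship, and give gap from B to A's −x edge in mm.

The ladder's min-x is at 0; the table's min-x is 0; gap = 0 mm.

A is a table. B is a ladder. The ladder is on top of the table. The gap from the ladder to the table's −x edge is 0 mm.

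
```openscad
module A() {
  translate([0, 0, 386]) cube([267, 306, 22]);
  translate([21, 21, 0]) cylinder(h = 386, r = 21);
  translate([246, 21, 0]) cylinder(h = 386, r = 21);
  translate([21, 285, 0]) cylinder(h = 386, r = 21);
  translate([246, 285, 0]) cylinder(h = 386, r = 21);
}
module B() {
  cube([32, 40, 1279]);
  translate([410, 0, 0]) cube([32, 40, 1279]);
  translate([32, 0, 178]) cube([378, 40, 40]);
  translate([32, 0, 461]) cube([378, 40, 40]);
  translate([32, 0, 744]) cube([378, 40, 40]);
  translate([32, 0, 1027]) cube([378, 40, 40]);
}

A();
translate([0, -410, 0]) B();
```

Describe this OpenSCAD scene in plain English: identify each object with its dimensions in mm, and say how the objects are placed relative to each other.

A is a four-legged stool. The seat is a 267×306×22 mm slab whose top surface is at z = 408 mm; four round legs, each 42 mm in diameter, run from the floor (z = 0) to the underside of the seat, each leg's axis is inset half a diameter from the nearest pair of seat edges (so the leg's bounding box is flush with the corner).

B is a wooden ladder with two side rails of 32×40 mm section and 1279 mm height, set 442 mm apart overall. Between them run 4 rectangular rungs (40 mm deep, 40 mm thick), front faces flush with the rails' −y face. The bottom of the first rung is 178 mm above the floor and each subsequent rung is 283 mm higher than the one below.

The ladder is on the floor beside the stool on its −y side.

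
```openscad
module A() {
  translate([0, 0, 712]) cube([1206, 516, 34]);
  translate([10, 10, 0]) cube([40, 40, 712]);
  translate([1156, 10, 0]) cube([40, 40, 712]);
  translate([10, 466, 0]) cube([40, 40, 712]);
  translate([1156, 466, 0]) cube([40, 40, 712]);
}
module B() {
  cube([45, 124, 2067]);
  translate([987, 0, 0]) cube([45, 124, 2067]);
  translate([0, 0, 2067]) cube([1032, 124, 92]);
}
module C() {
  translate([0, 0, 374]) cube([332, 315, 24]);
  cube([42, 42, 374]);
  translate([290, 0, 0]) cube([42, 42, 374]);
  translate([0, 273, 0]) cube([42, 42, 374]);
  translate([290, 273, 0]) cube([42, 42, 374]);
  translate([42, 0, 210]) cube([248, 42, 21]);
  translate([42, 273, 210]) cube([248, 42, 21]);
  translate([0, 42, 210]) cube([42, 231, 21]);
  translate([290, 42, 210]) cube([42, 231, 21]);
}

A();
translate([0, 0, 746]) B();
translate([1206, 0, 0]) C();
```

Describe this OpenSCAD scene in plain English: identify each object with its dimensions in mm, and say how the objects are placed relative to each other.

A is a table with a 1206×516 mm rectangular top, 34 mm thick, top surface at z = 746 mm, supported by four 40×40 mm square legs, each inset 10 mm from the nearest pair of top edges, running from the floor.

B is a door frame. The clear opening is 942 mm wide and 2067 mm high. Two 45 mm wide jambs, 124 mm deep, stand either side of the opening from the floor to the top of the opening. A 92 mm thick head sits across the top of both jambs, spanning the full outside width of the frame.

C is a four-legged stool. The seat is a 332×315×24 mm slab whose top surface is at z = 398 mm; four square legs, each 42×42 mm in cross-section, run from the floor (z = 0) to the underside of the seat, each flush with a corner of the seat. Four stretchers, 42 mm wide and 21 mm tall, connect adjacent legs with their undersides at z = 210 mm, each running between the inner faces of the legs it joins and aligned with the legs' outer faces on the other axis.

The door frame is on top of the table. The stool is against the table's +x side, with their −y faces flush.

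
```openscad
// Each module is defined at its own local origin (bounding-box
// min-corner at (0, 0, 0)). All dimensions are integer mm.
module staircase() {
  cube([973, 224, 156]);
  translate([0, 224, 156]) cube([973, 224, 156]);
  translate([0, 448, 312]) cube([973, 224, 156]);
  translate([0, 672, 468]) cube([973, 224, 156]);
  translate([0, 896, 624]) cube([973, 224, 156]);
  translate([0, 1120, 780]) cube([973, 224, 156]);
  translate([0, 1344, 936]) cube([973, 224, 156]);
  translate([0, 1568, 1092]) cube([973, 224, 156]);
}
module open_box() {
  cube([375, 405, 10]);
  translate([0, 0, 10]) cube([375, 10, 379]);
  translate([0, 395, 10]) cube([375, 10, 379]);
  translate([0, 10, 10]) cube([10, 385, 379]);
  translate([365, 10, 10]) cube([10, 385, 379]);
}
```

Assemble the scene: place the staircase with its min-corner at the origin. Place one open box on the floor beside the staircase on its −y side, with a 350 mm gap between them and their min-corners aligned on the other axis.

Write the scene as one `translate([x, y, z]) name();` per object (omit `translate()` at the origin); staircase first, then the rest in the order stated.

staircase();
translate([0, -755, 0]) open_box();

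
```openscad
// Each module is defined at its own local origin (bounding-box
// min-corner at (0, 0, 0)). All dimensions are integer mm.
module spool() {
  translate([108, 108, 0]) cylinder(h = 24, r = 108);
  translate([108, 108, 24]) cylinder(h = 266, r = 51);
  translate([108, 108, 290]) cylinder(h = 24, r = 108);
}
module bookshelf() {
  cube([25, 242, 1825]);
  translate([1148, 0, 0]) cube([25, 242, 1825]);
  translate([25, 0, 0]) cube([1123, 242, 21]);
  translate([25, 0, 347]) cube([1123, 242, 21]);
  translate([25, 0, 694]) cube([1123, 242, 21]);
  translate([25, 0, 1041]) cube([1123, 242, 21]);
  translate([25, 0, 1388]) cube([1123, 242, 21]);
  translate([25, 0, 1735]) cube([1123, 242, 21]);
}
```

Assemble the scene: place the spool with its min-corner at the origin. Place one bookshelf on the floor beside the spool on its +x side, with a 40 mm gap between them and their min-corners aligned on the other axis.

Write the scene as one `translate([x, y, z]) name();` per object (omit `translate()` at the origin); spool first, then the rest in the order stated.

spool();
translate([256, 0, 0]) bookshelf();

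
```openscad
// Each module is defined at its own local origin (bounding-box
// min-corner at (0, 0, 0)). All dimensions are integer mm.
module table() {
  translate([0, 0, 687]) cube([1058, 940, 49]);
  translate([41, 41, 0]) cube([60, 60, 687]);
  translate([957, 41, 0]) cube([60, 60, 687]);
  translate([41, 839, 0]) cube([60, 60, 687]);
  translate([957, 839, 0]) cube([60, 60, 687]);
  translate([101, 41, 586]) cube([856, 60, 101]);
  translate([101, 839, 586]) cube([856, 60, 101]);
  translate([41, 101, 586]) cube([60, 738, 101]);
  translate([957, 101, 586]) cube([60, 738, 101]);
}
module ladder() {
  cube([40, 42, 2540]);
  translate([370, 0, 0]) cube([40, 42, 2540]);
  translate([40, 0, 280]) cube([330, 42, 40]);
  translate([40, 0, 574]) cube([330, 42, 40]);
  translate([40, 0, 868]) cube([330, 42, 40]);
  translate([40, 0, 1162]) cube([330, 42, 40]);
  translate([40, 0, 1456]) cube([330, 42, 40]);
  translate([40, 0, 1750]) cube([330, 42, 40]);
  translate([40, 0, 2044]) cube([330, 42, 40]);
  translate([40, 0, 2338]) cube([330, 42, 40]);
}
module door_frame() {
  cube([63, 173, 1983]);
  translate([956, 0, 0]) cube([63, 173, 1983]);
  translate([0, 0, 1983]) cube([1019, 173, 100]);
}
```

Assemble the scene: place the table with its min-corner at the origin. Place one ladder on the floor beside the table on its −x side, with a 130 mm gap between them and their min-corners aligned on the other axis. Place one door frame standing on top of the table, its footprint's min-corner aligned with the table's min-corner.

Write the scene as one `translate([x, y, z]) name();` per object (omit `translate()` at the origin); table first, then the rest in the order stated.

table();
translate([-540, 0, 0]) ladder();
translate([0, 0, 736]) door_frame();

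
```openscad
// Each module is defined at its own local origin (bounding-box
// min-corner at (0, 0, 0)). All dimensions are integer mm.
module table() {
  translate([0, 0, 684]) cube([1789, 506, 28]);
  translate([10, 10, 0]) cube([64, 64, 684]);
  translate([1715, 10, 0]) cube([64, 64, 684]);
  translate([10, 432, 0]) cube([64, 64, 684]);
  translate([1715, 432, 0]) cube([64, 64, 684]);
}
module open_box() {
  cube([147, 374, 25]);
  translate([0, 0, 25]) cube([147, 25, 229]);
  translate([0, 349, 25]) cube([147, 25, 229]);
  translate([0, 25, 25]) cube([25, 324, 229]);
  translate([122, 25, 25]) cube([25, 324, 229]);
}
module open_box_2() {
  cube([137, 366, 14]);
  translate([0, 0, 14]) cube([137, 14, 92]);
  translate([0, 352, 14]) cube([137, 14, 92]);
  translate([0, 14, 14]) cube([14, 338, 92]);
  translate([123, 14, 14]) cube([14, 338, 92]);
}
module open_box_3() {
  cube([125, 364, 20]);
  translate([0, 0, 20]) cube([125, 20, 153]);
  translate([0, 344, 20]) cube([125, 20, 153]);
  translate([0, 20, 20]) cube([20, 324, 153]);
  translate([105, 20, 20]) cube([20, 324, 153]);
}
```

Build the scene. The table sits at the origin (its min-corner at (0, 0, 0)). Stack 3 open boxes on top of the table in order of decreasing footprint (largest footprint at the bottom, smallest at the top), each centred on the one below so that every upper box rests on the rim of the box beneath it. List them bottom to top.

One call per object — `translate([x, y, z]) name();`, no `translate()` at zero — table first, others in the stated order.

table();
translate([821, 66, 712]) open_box();
translate([826, 70, 966]) open_box_2();
translate([832, 71, 1072]) open_box_3();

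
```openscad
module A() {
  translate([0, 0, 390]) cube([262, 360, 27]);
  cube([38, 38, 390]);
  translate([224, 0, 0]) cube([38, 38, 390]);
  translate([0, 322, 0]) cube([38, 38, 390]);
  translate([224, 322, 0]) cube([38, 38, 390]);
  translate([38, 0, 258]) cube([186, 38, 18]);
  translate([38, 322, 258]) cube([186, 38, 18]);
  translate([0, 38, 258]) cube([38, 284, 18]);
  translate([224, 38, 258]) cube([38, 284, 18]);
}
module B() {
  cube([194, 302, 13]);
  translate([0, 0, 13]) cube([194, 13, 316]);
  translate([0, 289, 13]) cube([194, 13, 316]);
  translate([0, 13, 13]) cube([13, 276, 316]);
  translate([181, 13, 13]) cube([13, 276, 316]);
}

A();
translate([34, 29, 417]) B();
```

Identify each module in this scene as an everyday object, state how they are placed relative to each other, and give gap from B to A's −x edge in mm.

A is a stool. B is an open box. The open box is on top of the stool, centred. The gap from the open box to the stool's −x edge is 34 mm.

The open box's min-x is at 34; the stool's min-x is 0; gap = 34 mm.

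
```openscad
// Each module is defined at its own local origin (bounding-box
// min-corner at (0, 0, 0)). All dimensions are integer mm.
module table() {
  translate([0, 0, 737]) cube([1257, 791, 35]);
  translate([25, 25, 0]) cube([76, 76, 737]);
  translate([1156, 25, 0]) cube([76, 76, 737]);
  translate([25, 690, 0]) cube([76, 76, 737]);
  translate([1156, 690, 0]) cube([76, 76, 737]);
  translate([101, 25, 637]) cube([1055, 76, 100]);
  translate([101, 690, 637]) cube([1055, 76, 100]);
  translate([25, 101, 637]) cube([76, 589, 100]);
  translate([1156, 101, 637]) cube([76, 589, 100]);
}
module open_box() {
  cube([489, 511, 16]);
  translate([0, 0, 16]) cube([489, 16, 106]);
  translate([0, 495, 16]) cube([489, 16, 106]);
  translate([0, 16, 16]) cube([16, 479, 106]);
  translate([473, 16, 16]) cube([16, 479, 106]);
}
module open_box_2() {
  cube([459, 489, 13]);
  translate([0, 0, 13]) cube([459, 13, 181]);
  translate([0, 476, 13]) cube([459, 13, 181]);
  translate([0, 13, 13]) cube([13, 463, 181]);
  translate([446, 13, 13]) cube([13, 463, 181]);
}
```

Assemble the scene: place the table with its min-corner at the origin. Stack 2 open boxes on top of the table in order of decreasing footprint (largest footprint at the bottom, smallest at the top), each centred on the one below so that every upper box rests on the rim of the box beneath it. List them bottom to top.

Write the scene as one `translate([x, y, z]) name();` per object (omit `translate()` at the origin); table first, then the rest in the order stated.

table();
translate([384, 140, 772]) open_box();
translate([399, 151, 894]) open_box_2();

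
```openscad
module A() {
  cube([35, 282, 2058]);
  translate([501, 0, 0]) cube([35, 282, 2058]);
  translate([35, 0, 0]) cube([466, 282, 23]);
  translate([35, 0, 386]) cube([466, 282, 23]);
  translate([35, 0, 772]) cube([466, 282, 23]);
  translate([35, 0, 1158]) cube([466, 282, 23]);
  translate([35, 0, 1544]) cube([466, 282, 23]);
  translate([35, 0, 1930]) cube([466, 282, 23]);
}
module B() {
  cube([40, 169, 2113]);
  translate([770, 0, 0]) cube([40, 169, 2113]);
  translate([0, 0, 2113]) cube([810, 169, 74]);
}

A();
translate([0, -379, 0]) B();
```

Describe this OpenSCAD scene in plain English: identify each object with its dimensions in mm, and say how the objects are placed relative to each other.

A is a bookshelf 536 mm wide overall, 282 mm deep and 2058 mm tall. The two sides are 35 mm thick vertical panels. 6 horizontal shelves of 23 mm thickness span between the inner faces of the sides; the lowest shelf sits on the floor and shelves are stacked with a clear vertical gap of 363 mm between each pair.

B is a door frame. The clear opening is 730 mm wide and 2113 mm high. Two 40 mm wide jambs, 169 mm deep, stand either side of the opening from the floor to the top of the opening. A 74 mm thick head sits across the top of both jambs, spanning the full outside width of the frame.

The door frame is on the floor beside the bookshelf on its −y side.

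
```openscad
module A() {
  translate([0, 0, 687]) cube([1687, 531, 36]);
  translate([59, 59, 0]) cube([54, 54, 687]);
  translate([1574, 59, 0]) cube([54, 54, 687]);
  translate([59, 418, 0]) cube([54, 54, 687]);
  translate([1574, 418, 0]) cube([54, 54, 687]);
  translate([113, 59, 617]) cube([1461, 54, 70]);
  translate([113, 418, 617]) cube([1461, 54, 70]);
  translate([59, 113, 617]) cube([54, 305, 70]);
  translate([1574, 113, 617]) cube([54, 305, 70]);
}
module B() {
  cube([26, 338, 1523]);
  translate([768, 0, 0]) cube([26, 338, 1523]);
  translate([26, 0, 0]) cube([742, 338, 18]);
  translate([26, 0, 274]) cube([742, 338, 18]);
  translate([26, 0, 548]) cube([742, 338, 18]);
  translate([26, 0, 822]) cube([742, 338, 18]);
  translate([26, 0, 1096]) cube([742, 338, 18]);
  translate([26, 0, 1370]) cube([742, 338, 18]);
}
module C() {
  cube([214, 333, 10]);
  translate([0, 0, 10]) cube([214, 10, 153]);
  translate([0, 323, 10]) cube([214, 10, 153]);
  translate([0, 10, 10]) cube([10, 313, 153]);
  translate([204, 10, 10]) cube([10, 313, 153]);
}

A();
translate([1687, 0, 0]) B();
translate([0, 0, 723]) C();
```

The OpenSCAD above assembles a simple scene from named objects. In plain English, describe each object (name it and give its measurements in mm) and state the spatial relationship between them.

A is a table with a 1687×531 mm rectangular top, 36 mm thick, top surface at z = 723 mm, supported by four 54×54 mm square legs, each inset 59 mm from the nearest pair of top edges, running from the floor. Four apron rails, 54 mm thick and 70 mm tall, run between adjacent legs with their top edges flush with the underside of the top and their outer faces flush with the legs' outer faces.

B is an open bookshelf. Two side panels, each 26 mm thick, 338 mm deep and 1523 mm tall, stand 794 mm apart (outside-to-outside). Between them sit 6 shelves, each 18 mm thick and 338 mm deep, spanning the full gap between the sides. The bottom shelf rests on the floor (its underside at z = 0) and the clear gap between one shelf's top and the next shelf's underside is 256 mm.

C is an open-topped rectangular box: outside dimensions 214×333×163 mm, with a uniform wall and base thickness of 10 mm. The base is a full 214×333 slab on the floor; four walls sit on top of the base. The front and back walls (the −y and +y sides) span the full width; the two side walls fit between them.

The bookshelf is against the table's +x side, with their −y faces flush. The open box is on top of the table.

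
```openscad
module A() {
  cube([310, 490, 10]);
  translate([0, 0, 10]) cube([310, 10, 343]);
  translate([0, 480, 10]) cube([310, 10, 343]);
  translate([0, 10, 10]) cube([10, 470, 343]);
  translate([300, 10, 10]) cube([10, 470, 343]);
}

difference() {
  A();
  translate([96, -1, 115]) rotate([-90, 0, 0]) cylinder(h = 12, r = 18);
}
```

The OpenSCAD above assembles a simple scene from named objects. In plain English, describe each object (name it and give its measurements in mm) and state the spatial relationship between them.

A is an open storage box with external size 310×490×353 mm and wall thickness 10 mm (the base is also 10 mm thick). The base covers the whole footprint; the four walls stand on the base, with the y-facing walls full-width and the x-facing walls fitting between their inner faces.

The open box has a circular hole of radius 18 mm through its front wall, centred at (x = 96, z = 115).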